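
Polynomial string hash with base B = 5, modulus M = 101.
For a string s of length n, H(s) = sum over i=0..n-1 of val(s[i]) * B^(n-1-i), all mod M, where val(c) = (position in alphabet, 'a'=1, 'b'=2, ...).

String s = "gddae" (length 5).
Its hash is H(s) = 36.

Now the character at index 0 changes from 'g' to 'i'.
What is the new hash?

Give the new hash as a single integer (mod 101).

val('g') = 7, val('i') = 9
Position k = 0, exponent = n-1-k = 4
B^4 mod M = 5^4 mod 101 = 19
Delta = (9 - 7) * 19 mod 101 = 38
New hash = (36 + 38) mod 101 = 74

Answer: 74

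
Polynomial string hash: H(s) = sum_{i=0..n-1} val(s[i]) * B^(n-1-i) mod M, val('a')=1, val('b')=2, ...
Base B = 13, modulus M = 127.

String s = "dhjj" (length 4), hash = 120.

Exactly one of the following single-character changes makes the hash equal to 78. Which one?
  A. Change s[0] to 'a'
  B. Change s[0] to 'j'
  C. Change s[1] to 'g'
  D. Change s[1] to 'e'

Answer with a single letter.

Option A: s[0]='d'->'a', delta=(1-4)*13^3 mod 127 = 13, hash=120+13 mod 127 = 6
Option B: s[0]='d'->'j', delta=(10-4)*13^3 mod 127 = 101, hash=120+101 mod 127 = 94
Option C: s[1]='h'->'g', delta=(7-8)*13^2 mod 127 = 85, hash=120+85 mod 127 = 78 <-- target
Option D: s[1]='h'->'e', delta=(5-8)*13^2 mod 127 = 1, hash=120+1 mod 127 = 121

Answer: C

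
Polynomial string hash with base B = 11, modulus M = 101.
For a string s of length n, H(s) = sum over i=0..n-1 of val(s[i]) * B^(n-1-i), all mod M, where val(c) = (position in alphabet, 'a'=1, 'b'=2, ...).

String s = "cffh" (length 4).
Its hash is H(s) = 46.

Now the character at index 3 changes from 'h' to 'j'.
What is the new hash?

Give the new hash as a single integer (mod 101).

Answer: 48

Derivation:
val('h') = 8, val('j') = 10
Position k = 3, exponent = n-1-k = 0
B^0 mod M = 11^0 mod 101 = 1
Delta = (10 - 8) * 1 mod 101 = 2
New hash = (46 + 2) mod 101 = 48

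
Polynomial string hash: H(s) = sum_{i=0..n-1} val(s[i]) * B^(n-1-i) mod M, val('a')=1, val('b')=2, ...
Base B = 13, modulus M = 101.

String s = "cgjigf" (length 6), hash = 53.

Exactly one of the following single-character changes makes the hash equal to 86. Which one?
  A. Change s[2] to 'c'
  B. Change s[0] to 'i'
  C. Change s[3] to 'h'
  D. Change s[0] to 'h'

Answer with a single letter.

Option A: s[2]='j'->'c', delta=(3-10)*13^3 mod 101 = 74, hash=53+74 mod 101 = 26
Option B: s[0]='c'->'i', delta=(9-3)*13^5 mod 101 = 1, hash=53+1 mod 101 = 54
Option C: s[3]='i'->'h', delta=(8-9)*13^2 mod 101 = 33, hash=53+33 mod 101 = 86 <-- target
Option D: s[0]='c'->'h', delta=(8-3)*13^5 mod 101 = 85, hash=53+85 mod 101 = 37

Answer: C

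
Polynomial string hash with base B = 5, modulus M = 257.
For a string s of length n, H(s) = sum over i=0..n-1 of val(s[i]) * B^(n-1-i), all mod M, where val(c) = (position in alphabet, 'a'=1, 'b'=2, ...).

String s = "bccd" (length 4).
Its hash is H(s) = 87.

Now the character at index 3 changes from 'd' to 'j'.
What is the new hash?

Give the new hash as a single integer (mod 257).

val('d') = 4, val('j') = 10
Position k = 3, exponent = n-1-k = 0
B^0 mod M = 5^0 mod 257 = 1
Delta = (10 - 4) * 1 mod 257 = 6
New hash = (87 + 6) mod 257 = 93

Answer: 93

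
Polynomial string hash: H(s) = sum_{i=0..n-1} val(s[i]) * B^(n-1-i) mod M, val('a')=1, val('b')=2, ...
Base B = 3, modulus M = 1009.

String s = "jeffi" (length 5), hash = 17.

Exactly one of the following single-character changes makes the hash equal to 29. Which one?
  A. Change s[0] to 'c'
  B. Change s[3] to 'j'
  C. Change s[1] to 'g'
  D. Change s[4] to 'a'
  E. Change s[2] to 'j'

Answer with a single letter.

Answer: B

Derivation:
Option A: s[0]='j'->'c', delta=(3-10)*3^4 mod 1009 = 442, hash=17+442 mod 1009 = 459
Option B: s[3]='f'->'j', delta=(10-6)*3^1 mod 1009 = 12, hash=17+12 mod 1009 = 29 <-- target
Option C: s[1]='e'->'g', delta=(7-5)*3^3 mod 1009 = 54, hash=17+54 mod 1009 = 71
Option D: s[4]='i'->'a', delta=(1-9)*3^0 mod 1009 = 1001, hash=17+1001 mod 1009 = 9
Option E: s[2]='f'->'j', delta=(10-6)*3^2 mod 1009 = 36, hash=17+36 mod 1009 = 53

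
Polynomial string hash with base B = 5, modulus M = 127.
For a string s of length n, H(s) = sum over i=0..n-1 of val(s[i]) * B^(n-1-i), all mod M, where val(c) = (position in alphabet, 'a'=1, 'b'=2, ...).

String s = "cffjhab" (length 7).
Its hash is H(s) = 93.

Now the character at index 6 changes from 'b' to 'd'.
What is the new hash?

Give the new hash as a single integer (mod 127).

Answer: 95

Derivation:
val('b') = 2, val('d') = 4
Position k = 6, exponent = n-1-k = 0
B^0 mod M = 5^0 mod 127 = 1
Delta = (4 - 2) * 1 mod 127 = 2
New hash = (93 + 2) mod 127 = 95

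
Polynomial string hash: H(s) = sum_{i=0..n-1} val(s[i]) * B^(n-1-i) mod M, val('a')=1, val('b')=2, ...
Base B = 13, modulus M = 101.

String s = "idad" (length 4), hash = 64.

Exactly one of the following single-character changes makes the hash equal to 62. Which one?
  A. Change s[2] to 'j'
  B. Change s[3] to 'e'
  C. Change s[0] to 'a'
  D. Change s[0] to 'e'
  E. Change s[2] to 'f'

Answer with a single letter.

Answer: C

Derivation:
Option A: s[2]='a'->'j', delta=(10-1)*13^1 mod 101 = 16, hash=64+16 mod 101 = 80
Option B: s[3]='d'->'e', delta=(5-4)*13^0 mod 101 = 1, hash=64+1 mod 101 = 65
Option C: s[0]='i'->'a', delta=(1-9)*13^3 mod 101 = 99, hash=64+99 mod 101 = 62 <-- target
Option D: s[0]='i'->'e', delta=(5-9)*13^3 mod 101 = 100, hash=64+100 mod 101 = 63
Option E: s[2]='a'->'f', delta=(6-1)*13^1 mod 101 = 65, hash=64+65 mod 101 = 28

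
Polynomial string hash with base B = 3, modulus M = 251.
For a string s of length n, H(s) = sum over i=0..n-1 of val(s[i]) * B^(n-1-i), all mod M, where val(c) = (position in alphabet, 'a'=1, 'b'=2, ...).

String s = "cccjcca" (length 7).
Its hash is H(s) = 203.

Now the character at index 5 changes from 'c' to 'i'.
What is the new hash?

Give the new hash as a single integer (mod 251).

val('c') = 3, val('i') = 9
Position k = 5, exponent = n-1-k = 1
B^1 mod M = 3^1 mod 251 = 3
Delta = (9 - 3) * 3 mod 251 = 18
New hash = (203 + 18) mod 251 = 221

Answer: 221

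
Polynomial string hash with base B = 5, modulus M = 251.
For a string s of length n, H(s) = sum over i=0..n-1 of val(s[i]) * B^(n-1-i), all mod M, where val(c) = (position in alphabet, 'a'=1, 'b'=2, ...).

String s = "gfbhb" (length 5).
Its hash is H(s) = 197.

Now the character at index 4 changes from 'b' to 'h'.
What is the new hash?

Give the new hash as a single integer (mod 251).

val('b') = 2, val('h') = 8
Position k = 4, exponent = n-1-k = 0
B^0 mod M = 5^0 mod 251 = 1
Delta = (8 - 2) * 1 mod 251 = 6
New hash = (197 + 6) mod 251 = 203

Answer: 203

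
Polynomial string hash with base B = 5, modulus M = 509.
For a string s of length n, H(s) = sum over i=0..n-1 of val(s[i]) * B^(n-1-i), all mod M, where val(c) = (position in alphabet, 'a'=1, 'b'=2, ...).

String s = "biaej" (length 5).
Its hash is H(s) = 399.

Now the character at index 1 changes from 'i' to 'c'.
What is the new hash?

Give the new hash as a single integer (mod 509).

val('i') = 9, val('c') = 3
Position k = 1, exponent = n-1-k = 3
B^3 mod M = 5^3 mod 509 = 125
Delta = (3 - 9) * 125 mod 509 = 268
New hash = (399 + 268) mod 509 = 158

Answer: 158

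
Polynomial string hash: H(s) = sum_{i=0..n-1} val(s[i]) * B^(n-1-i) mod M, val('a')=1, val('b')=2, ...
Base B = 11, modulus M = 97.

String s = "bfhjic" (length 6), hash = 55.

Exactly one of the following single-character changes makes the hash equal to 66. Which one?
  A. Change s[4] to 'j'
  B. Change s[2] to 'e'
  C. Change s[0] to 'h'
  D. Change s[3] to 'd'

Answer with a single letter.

Answer: A

Derivation:
Option A: s[4]='i'->'j', delta=(10-9)*11^1 mod 97 = 11, hash=55+11 mod 97 = 66 <-- target
Option B: s[2]='h'->'e', delta=(5-8)*11^3 mod 97 = 81, hash=55+81 mod 97 = 39
Option C: s[0]='b'->'h', delta=(8-2)*11^5 mod 97 = 89, hash=55+89 mod 97 = 47
Option D: s[3]='j'->'d', delta=(4-10)*11^2 mod 97 = 50, hash=55+50 mod 97 = 8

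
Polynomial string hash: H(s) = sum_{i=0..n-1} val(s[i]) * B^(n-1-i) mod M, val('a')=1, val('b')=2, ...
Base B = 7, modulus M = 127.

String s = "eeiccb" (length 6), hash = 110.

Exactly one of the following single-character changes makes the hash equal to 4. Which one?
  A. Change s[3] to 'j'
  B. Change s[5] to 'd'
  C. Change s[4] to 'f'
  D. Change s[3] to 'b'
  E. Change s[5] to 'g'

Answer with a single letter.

Answer: C

Derivation:
Option A: s[3]='c'->'j', delta=(10-3)*7^2 mod 127 = 89, hash=110+89 mod 127 = 72
Option B: s[5]='b'->'d', delta=(4-2)*7^0 mod 127 = 2, hash=110+2 mod 127 = 112
Option C: s[4]='c'->'f', delta=(6-3)*7^1 mod 127 = 21, hash=110+21 mod 127 = 4 <-- target
Option D: s[3]='c'->'b', delta=(2-3)*7^2 mod 127 = 78, hash=110+78 mod 127 = 61
Option E: s[5]='b'->'g', delta=(7-2)*7^0 mod 127 = 5, hash=110+5 mod 127 = 115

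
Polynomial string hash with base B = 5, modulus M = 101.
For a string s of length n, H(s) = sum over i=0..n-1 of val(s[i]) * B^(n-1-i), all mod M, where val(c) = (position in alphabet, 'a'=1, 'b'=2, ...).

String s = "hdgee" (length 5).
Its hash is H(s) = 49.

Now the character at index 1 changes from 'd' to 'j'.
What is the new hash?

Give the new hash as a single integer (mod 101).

val('d') = 4, val('j') = 10
Position k = 1, exponent = n-1-k = 3
B^3 mod M = 5^3 mod 101 = 24
Delta = (10 - 4) * 24 mod 101 = 43
New hash = (49 + 43) mod 101 = 92

Answer: 92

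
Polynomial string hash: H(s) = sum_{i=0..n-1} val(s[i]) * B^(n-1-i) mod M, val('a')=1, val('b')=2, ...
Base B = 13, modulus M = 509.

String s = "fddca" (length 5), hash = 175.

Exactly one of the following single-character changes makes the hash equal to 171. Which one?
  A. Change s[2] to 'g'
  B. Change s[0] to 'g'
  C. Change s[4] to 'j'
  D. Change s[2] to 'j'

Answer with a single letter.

Option A: s[2]='d'->'g', delta=(7-4)*13^2 mod 509 = 507, hash=175+507 mod 509 = 173
Option B: s[0]='f'->'g', delta=(7-6)*13^4 mod 509 = 57, hash=175+57 mod 509 = 232
Option C: s[4]='a'->'j', delta=(10-1)*13^0 mod 509 = 9, hash=175+9 mod 509 = 184
Option D: s[2]='d'->'j', delta=(10-4)*13^2 mod 509 = 505, hash=175+505 mod 509 = 171 <-- target

Answer: D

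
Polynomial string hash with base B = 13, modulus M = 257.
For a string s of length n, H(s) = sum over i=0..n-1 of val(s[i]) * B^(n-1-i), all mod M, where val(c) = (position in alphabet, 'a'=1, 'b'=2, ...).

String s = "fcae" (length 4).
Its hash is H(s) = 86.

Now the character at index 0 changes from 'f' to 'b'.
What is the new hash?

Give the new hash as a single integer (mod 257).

val('f') = 6, val('b') = 2
Position k = 0, exponent = n-1-k = 3
B^3 mod M = 13^3 mod 257 = 141
Delta = (2 - 6) * 141 mod 257 = 207
New hash = (86 + 207) mod 257 = 36

Answer: 36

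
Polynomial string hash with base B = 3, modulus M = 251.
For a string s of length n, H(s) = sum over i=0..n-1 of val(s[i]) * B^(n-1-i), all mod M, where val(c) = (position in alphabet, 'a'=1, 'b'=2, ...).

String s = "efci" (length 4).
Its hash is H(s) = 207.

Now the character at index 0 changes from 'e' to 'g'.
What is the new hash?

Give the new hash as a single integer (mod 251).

val('e') = 5, val('g') = 7
Position k = 0, exponent = n-1-k = 3
B^3 mod M = 3^3 mod 251 = 27
Delta = (7 - 5) * 27 mod 251 = 54
New hash = (207 + 54) mod 251 = 10

Answer: 10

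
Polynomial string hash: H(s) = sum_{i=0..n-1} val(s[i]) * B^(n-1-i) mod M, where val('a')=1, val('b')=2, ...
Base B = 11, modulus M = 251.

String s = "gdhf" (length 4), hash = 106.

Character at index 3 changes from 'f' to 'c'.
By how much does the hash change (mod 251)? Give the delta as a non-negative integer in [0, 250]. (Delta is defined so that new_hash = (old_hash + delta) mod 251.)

Answer: 248

Derivation:
Delta formula: (val(new) - val(old)) * B^(n-1-k) mod M
  val('c') - val('f') = 3 - 6 = -3
  B^(n-1-k) = 11^0 mod 251 = 1
  Delta = -3 * 1 mod 251 = 248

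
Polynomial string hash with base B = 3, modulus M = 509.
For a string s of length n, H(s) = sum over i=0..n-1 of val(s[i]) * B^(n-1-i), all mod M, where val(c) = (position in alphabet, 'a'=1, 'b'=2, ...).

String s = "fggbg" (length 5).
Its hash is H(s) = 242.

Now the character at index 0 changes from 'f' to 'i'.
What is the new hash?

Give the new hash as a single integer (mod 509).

Answer: 485

Derivation:
val('f') = 6, val('i') = 9
Position k = 0, exponent = n-1-k = 4
B^4 mod M = 3^4 mod 509 = 81
Delta = (9 - 6) * 81 mod 509 = 243
New hash = (242 + 243) mod 509 = 485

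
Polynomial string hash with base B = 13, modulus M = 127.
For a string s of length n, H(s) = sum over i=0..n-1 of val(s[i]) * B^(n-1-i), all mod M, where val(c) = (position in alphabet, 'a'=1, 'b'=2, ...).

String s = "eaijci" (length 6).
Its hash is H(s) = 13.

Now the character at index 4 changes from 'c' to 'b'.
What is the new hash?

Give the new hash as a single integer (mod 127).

Answer: 0

Derivation:
val('c') = 3, val('b') = 2
Position k = 4, exponent = n-1-k = 1
B^1 mod M = 13^1 mod 127 = 13
Delta = (2 - 3) * 13 mod 127 = 114
New hash = (13 + 114) mod 127 = 0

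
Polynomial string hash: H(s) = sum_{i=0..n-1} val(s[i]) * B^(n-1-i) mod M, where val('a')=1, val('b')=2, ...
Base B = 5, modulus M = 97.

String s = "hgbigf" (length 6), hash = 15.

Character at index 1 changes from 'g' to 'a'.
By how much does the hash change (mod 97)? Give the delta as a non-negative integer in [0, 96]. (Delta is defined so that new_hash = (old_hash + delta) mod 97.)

Answer: 33

Derivation:
Delta formula: (val(new) - val(old)) * B^(n-1-k) mod M
  val('a') - val('g') = 1 - 7 = -6
  B^(n-1-k) = 5^4 mod 97 = 43
  Delta = -6 * 43 mod 97 = 33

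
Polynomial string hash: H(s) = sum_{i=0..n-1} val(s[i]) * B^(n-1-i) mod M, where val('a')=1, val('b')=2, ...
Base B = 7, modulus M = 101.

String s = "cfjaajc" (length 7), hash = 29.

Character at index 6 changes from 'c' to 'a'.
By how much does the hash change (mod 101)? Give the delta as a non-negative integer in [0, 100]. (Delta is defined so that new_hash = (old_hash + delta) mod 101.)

Delta formula: (val(new) - val(old)) * B^(n-1-k) mod M
  val('a') - val('c') = 1 - 3 = -2
  B^(n-1-k) = 7^0 mod 101 = 1
  Delta = -2 * 1 mod 101 = 99

Answer: 99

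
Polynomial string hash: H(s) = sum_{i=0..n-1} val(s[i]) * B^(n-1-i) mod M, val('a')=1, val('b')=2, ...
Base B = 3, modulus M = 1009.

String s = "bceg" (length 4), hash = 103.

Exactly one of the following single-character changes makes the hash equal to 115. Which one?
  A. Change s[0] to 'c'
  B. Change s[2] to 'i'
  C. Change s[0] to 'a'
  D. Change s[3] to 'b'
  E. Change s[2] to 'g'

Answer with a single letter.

Answer: B

Derivation:
Option A: s[0]='b'->'c', delta=(3-2)*3^3 mod 1009 = 27, hash=103+27 mod 1009 = 130
Option B: s[2]='e'->'i', delta=(9-5)*3^1 mod 1009 = 12, hash=103+12 mod 1009 = 115 <-- target
Option C: s[0]='b'->'a', delta=(1-2)*3^3 mod 1009 = 982, hash=103+982 mod 1009 = 76
Option D: s[3]='g'->'b', delta=(2-7)*3^0 mod 1009 = 1004, hash=103+1004 mod 1009 = 98
Option E: s[2]='e'->'g', delta=(7-5)*3^1 mod 1009 = 6, hash=103+6 mod 1009 = 109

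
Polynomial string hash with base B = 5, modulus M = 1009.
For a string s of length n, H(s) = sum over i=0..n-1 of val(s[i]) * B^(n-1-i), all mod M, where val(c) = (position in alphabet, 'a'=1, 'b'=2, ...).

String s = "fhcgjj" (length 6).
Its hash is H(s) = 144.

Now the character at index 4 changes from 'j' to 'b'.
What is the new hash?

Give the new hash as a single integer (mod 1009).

val('j') = 10, val('b') = 2
Position k = 4, exponent = n-1-k = 1
B^1 mod M = 5^1 mod 1009 = 5
Delta = (2 - 10) * 5 mod 1009 = 969
New hash = (144 + 969) mod 1009 = 104

Answer: 104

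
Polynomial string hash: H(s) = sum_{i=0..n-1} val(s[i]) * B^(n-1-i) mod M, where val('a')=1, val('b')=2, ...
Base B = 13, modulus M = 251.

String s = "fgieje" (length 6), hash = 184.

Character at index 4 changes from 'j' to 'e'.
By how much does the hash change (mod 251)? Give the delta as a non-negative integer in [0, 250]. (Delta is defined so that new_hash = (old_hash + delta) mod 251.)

Delta formula: (val(new) - val(old)) * B^(n-1-k) mod M
  val('e') - val('j') = 5 - 10 = -5
  B^(n-1-k) = 13^1 mod 251 = 13
  Delta = -5 * 13 mod 251 = 186

Answer: 186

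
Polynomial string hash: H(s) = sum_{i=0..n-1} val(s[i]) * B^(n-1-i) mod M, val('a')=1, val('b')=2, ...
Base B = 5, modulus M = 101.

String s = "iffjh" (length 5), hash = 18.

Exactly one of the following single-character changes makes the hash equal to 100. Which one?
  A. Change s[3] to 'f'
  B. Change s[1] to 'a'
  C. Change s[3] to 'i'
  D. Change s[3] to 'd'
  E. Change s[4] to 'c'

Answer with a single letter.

Answer: B

Derivation:
Option A: s[3]='j'->'f', delta=(6-10)*5^1 mod 101 = 81, hash=18+81 mod 101 = 99
Option B: s[1]='f'->'a', delta=(1-6)*5^3 mod 101 = 82, hash=18+82 mod 101 = 100 <-- target
Option C: s[3]='j'->'i', delta=(9-10)*5^1 mod 101 = 96, hash=18+96 mod 101 = 13
Option D: s[3]='j'->'d', delta=(4-10)*5^1 mod 101 = 71, hash=18+71 mod 101 = 89
Option E: s[4]='h'->'c', delta=(3-8)*5^0 mod 101 = 96, hash=18+96 mod 101 = 13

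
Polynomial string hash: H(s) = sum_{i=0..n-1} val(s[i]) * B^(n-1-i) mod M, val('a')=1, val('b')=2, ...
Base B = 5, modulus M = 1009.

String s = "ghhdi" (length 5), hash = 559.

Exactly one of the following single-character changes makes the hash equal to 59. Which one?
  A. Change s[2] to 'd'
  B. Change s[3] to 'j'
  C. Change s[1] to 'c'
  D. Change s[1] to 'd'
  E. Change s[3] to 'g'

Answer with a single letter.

Option A: s[2]='h'->'d', delta=(4-8)*5^2 mod 1009 = 909, hash=559+909 mod 1009 = 459
Option B: s[3]='d'->'j', delta=(10-4)*5^1 mod 1009 = 30, hash=559+30 mod 1009 = 589
Option C: s[1]='h'->'c', delta=(3-8)*5^3 mod 1009 = 384, hash=559+384 mod 1009 = 943
Option D: s[1]='h'->'d', delta=(4-8)*5^3 mod 1009 = 509, hash=559+509 mod 1009 = 59 <-- target
Option E: s[3]='d'->'g', delta=(7-4)*5^1 mod 1009 = 15, hash=559+15 mod 1009 = 574

Answer: D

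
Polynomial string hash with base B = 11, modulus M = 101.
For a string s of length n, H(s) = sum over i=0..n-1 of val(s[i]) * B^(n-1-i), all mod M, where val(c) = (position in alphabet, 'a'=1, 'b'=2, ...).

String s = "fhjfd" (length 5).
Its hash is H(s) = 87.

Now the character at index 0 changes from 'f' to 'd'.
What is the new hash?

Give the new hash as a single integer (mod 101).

val('f') = 6, val('d') = 4
Position k = 0, exponent = n-1-k = 4
B^4 mod M = 11^4 mod 101 = 97
Delta = (4 - 6) * 97 mod 101 = 8
New hash = (87 + 8) mod 101 = 95

Answer: 95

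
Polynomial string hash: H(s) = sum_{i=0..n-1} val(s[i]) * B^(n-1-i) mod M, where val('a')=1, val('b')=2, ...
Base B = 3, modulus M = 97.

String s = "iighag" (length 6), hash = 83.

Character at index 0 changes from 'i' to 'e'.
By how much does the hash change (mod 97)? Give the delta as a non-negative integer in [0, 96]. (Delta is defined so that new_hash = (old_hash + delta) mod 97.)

Answer: 95

Derivation:
Delta formula: (val(new) - val(old)) * B^(n-1-k) mod M
  val('e') - val('i') = 5 - 9 = -4
  B^(n-1-k) = 3^5 mod 97 = 49
  Delta = -4 * 49 mod 97 = 95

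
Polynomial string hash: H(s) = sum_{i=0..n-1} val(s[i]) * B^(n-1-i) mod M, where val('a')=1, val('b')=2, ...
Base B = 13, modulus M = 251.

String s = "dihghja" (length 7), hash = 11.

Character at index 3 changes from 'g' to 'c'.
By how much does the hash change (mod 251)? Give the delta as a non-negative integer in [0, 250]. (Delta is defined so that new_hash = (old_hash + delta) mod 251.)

Delta formula: (val(new) - val(old)) * B^(n-1-k) mod M
  val('c') - val('g') = 3 - 7 = -4
  B^(n-1-k) = 13^3 mod 251 = 189
  Delta = -4 * 189 mod 251 = 248

Answer: 248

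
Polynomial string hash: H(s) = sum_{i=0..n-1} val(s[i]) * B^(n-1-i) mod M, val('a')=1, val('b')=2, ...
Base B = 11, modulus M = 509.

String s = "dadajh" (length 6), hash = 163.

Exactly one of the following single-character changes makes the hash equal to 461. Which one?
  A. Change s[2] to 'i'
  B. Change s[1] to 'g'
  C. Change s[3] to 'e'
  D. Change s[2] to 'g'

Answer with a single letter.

Answer: B

Derivation:
Option A: s[2]='d'->'i', delta=(9-4)*11^3 mod 509 = 38, hash=163+38 mod 509 = 201
Option B: s[1]='a'->'g', delta=(7-1)*11^4 mod 509 = 298, hash=163+298 mod 509 = 461 <-- target
Option C: s[3]='a'->'e', delta=(5-1)*11^2 mod 509 = 484, hash=163+484 mod 509 = 138
Option D: s[2]='d'->'g', delta=(7-4)*11^3 mod 509 = 430, hash=163+430 mod 509 = 84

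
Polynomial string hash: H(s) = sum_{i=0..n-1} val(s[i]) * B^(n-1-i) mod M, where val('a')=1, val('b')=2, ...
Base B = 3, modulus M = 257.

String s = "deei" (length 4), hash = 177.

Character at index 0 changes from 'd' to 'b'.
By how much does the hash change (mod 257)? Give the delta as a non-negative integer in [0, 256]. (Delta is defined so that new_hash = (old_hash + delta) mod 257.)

Delta formula: (val(new) - val(old)) * B^(n-1-k) mod M
  val('b') - val('d') = 2 - 4 = -2
  B^(n-1-k) = 3^3 mod 257 = 27
  Delta = -2 * 27 mod 257 = 203

Answer: 203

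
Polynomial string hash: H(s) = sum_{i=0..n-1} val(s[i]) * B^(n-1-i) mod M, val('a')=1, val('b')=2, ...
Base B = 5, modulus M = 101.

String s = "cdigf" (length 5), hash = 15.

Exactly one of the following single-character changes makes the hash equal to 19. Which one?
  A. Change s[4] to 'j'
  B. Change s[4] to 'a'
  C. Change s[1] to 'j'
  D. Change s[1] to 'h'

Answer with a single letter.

Answer: A

Derivation:
Option A: s[4]='f'->'j', delta=(10-6)*5^0 mod 101 = 4, hash=15+4 mod 101 = 19 <-- target
Option B: s[4]='f'->'a', delta=(1-6)*5^0 mod 101 = 96, hash=15+96 mod 101 = 10
Option C: s[1]='d'->'j', delta=(10-4)*5^3 mod 101 = 43, hash=15+43 mod 101 = 58
Option D: s[1]='d'->'h', delta=(8-4)*5^3 mod 101 = 96, hash=15+96 mod 101 = 10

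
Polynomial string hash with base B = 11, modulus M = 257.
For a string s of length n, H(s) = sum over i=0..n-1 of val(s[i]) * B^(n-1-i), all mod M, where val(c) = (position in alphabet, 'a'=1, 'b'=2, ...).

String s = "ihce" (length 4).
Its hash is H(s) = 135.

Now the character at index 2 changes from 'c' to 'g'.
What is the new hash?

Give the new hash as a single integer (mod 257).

val('c') = 3, val('g') = 7
Position k = 2, exponent = n-1-k = 1
B^1 mod M = 11^1 mod 257 = 11
Delta = (7 - 3) * 11 mod 257 = 44
New hash = (135 + 44) mod 257 = 179

Answer: 179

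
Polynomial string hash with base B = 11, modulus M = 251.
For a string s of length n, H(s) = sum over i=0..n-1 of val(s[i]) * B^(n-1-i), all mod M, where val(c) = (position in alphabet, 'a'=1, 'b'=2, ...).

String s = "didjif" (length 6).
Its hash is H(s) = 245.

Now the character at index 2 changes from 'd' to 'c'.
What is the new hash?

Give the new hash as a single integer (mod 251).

Answer: 169

Derivation:
val('d') = 4, val('c') = 3
Position k = 2, exponent = n-1-k = 3
B^3 mod M = 11^3 mod 251 = 76
Delta = (3 - 4) * 76 mod 251 = 175
New hash = (245 + 175) mod 251 = 169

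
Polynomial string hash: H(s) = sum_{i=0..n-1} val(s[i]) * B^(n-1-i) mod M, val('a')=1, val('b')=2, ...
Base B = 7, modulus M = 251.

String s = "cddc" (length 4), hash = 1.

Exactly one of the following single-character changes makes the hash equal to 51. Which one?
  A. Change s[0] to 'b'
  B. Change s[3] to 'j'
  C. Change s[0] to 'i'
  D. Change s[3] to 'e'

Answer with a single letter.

Answer: C

Derivation:
Option A: s[0]='c'->'b', delta=(2-3)*7^3 mod 251 = 159, hash=1+159 mod 251 = 160
Option B: s[3]='c'->'j', delta=(10-3)*7^0 mod 251 = 7, hash=1+7 mod 251 = 8
Option C: s[0]='c'->'i', delta=(9-3)*7^3 mod 251 = 50, hash=1+50 mod 251 = 51 <-- target
Option D: s[3]='c'->'e', delta=(5-3)*7^0 mod 251 = 2, hash=1+2 mod 251 = 3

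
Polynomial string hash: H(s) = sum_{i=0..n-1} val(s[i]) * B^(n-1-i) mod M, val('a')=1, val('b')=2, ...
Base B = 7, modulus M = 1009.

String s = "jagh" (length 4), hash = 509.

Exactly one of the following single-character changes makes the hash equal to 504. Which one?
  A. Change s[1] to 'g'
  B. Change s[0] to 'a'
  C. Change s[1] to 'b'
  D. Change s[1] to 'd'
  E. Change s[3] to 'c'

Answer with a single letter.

Answer: E

Derivation:
Option A: s[1]='a'->'g', delta=(7-1)*7^2 mod 1009 = 294, hash=509+294 mod 1009 = 803
Option B: s[0]='j'->'a', delta=(1-10)*7^3 mod 1009 = 949, hash=509+949 mod 1009 = 449
Option C: s[1]='a'->'b', delta=(2-1)*7^2 mod 1009 = 49, hash=509+49 mod 1009 = 558
Option D: s[1]='a'->'d', delta=(4-1)*7^2 mod 1009 = 147, hash=509+147 mod 1009 = 656
Option E: s[3]='h'->'c', delta=(3-8)*7^0 mod 1009 = 1004, hash=509+1004 mod 1009 = 504 <-- target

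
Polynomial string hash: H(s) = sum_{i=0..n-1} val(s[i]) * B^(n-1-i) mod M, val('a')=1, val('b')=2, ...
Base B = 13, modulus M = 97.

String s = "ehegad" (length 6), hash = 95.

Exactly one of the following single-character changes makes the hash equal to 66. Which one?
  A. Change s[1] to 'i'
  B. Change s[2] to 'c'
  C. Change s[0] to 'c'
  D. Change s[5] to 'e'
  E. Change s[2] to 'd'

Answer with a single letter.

Answer: B

Derivation:
Option A: s[1]='h'->'i', delta=(9-8)*13^4 mod 97 = 43, hash=95+43 mod 97 = 41
Option B: s[2]='e'->'c', delta=(3-5)*13^3 mod 97 = 68, hash=95+68 mod 97 = 66 <-- target
Option C: s[0]='e'->'c', delta=(3-5)*13^5 mod 97 = 46, hash=95+46 mod 97 = 44
Option D: s[5]='d'->'e', delta=(5-4)*13^0 mod 97 = 1, hash=95+1 mod 97 = 96
Option E: s[2]='e'->'d', delta=(4-5)*13^3 mod 97 = 34, hash=95+34 mod 97 = 32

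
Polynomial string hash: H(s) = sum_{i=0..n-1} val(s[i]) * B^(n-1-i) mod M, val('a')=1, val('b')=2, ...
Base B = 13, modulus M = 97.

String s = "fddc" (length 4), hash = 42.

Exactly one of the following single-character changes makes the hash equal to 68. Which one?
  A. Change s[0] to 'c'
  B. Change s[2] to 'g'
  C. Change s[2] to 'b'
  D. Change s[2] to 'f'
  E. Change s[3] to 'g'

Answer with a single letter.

Option A: s[0]='f'->'c', delta=(3-6)*13^3 mod 97 = 5, hash=42+5 mod 97 = 47
Option B: s[2]='d'->'g', delta=(7-4)*13^1 mod 97 = 39, hash=42+39 mod 97 = 81
Option C: s[2]='d'->'b', delta=(2-4)*13^1 mod 97 = 71, hash=42+71 mod 97 = 16
Option D: s[2]='d'->'f', delta=(6-4)*13^1 mod 97 = 26, hash=42+26 mod 97 = 68 <-- target
Option E: s[3]='c'->'g', delta=(7-3)*13^0 mod 97 = 4, hash=42+4 mod 97 = 46

Answer: D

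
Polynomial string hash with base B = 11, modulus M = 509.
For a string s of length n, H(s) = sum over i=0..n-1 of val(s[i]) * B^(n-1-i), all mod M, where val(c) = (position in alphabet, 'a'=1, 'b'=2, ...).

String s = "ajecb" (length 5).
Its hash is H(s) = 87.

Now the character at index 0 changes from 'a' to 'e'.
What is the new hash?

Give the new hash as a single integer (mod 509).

val('a') = 1, val('e') = 5
Position k = 0, exponent = n-1-k = 4
B^4 mod M = 11^4 mod 509 = 389
Delta = (5 - 1) * 389 mod 509 = 29
New hash = (87 + 29) mod 509 = 116

Answer: 116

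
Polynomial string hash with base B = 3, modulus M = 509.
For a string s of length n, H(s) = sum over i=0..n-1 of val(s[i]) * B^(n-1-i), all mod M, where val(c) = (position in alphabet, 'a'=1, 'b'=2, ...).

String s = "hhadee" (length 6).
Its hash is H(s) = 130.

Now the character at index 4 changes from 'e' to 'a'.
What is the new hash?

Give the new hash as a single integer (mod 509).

val('e') = 5, val('a') = 1
Position k = 4, exponent = n-1-k = 1
B^1 mod M = 3^1 mod 509 = 3
Delta = (1 - 5) * 3 mod 509 = 497
New hash = (130 + 497) mod 509 = 118

Answer: 118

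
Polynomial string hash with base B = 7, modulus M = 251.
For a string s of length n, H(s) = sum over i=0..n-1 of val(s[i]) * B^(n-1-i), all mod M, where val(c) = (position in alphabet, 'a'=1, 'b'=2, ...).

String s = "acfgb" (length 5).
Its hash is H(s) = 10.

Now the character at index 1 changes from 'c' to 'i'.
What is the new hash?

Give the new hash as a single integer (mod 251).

Answer: 60

Derivation:
val('c') = 3, val('i') = 9
Position k = 1, exponent = n-1-k = 3
B^3 mod M = 7^3 mod 251 = 92
Delta = (9 - 3) * 92 mod 251 = 50
New hash = (10 + 50) mod 251 = 60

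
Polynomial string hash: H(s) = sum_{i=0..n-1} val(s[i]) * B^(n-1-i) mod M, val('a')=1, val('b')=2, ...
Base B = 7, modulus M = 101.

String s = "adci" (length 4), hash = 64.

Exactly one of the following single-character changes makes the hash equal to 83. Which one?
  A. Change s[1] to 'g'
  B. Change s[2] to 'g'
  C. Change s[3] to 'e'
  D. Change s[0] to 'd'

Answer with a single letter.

Answer: D

Derivation:
Option A: s[1]='d'->'g', delta=(7-4)*7^2 mod 101 = 46, hash=64+46 mod 101 = 9
Option B: s[2]='c'->'g', delta=(7-3)*7^1 mod 101 = 28, hash=64+28 mod 101 = 92
Option C: s[3]='i'->'e', delta=(5-9)*7^0 mod 101 = 97, hash=64+97 mod 101 = 60
Option D: s[0]='a'->'d', delta=(4-1)*7^3 mod 101 = 19, hash=64+19 mod 101 = 83 <-- target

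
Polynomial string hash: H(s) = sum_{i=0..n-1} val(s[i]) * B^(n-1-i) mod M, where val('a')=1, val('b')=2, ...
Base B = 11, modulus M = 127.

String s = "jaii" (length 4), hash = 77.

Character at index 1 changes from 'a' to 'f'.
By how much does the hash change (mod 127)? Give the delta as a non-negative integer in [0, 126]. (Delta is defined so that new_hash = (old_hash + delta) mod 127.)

Answer: 97

Derivation:
Delta formula: (val(new) - val(old)) * B^(n-1-k) mod M
  val('f') - val('a') = 6 - 1 = 5
  B^(n-1-k) = 11^2 mod 127 = 121
  Delta = 5 * 121 mod 127 = 97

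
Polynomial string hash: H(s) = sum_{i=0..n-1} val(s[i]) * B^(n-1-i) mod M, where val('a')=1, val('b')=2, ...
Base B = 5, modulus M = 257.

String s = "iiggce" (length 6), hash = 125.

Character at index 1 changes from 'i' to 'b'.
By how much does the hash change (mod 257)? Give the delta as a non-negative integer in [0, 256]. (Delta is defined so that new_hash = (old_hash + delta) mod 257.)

Delta formula: (val(new) - val(old)) * B^(n-1-k) mod M
  val('b') - val('i') = 2 - 9 = -7
  B^(n-1-k) = 5^4 mod 257 = 111
  Delta = -7 * 111 mod 257 = 251

Answer: 251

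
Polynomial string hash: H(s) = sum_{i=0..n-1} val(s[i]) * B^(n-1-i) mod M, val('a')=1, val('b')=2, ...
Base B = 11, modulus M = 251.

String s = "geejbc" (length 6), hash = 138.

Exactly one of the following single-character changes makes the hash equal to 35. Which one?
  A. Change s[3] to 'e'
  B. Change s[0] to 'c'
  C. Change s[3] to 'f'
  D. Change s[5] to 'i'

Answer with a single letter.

Answer: A

Derivation:
Option A: s[3]='j'->'e', delta=(5-10)*11^2 mod 251 = 148, hash=138+148 mod 251 = 35 <-- target
Option B: s[0]='g'->'c', delta=(3-7)*11^5 mod 251 = 113, hash=138+113 mod 251 = 0
Option C: s[3]='j'->'f', delta=(6-10)*11^2 mod 251 = 18, hash=138+18 mod 251 = 156
Option D: s[5]='c'->'i', delta=(9-3)*11^0 mod 251 = 6, hash=138+6 mod 251 = 144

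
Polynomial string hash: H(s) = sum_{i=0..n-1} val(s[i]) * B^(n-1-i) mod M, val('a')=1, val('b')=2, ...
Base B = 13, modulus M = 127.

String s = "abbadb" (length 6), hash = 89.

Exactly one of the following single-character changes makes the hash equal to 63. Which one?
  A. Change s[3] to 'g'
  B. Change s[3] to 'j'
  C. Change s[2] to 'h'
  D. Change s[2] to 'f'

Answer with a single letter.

Option A: s[3]='a'->'g', delta=(7-1)*13^2 mod 127 = 125, hash=89+125 mod 127 = 87
Option B: s[3]='a'->'j', delta=(10-1)*13^2 mod 127 = 124, hash=89+124 mod 127 = 86
Option C: s[2]='b'->'h', delta=(8-2)*13^3 mod 127 = 101, hash=89+101 mod 127 = 63 <-- target
Option D: s[2]='b'->'f', delta=(6-2)*13^3 mod 127 = 25, hash=89+25 mod 127 = 114

Answer: C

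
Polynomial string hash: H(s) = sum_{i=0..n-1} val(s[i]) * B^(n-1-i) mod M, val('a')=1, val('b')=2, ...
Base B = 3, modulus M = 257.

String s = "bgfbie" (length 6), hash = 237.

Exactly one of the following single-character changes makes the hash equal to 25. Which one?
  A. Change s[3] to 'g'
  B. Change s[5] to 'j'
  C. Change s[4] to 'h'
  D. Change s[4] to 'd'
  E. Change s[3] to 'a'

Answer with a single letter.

Option A: s[3]='b'->'g', delta=(7-2)*3^2 mod 257 = 45, hash=237+45 mod 257 = 25 <-- target
Option B: s[5]='e'->'j', delta=(10-5)*3^0 mod 257 = 5, hash=237+5 mod 257 = 242
Option C: s[4]='i'->'h', delta=(8-9)*3^1 mod 257 = 254, hash=237+254 mod 257 = 234
Option D: s[4]='i'->'d', delta=(4-9)*3^1 mod 257 = 242, hash=237+242 mod 257 = 222
Option E: s[3]='b'->'a', delta=(1-2)*3^2 mod 257 = 248, hash=237+248 mod 257 = 228

Answer: A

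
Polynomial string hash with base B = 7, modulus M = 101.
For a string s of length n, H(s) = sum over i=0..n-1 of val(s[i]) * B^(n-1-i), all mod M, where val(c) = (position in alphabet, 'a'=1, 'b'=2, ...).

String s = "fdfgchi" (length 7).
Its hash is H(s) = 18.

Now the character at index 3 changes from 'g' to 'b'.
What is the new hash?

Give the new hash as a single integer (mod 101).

Answer: 20

Derivation:
val('g') = 7, val('b') = 2
Position k = 3, exponent = n-1-k = 3
B^3 mod M = 7^3 mod 101 = 40
Delta = (2 - 7) * 40 mod 101 = 2
New hash = (18 + 2) mod 101 = 20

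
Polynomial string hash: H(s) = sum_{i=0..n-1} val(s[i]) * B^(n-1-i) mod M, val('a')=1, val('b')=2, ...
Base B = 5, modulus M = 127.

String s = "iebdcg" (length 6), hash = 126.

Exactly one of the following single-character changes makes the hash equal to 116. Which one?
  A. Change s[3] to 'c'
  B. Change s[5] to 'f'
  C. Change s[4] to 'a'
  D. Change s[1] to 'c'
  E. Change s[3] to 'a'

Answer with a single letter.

Option A: s[3]='d'->'c', delta=(3-4)*5^2 mod 127 = 102, hash=126+102 mod 127 = 101
Option B: s[5]='g'->'f', delta=(6-7)*5^0 mod 127 = 126, hash=126+126 mod 127 = 125
Option C: s[4]='c'->'a', delta=(1-3)*5^1 mod 127 = 117, hash=126+117 mod 127 = 116 <-- target
Option D: s[1]='e'->'c', delta=(3-5)*5^4 mod 127 = 20, hash=126+20 mod 127 = 19
Option E: s[3]='d'->'a', delta=(1-4)*5^2 mod 127 = 52, hash=126+52 mod 127 = 51

Answer: C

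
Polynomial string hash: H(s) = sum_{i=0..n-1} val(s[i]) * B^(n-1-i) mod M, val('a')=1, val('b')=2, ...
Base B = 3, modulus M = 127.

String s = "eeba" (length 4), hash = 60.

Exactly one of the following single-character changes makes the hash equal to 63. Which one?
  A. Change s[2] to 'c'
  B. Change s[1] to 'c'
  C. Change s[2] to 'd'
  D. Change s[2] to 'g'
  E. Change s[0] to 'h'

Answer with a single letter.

Answer: A

Derivation:
Option A: s[2]='b'->'c', delta=(3-2)*3^1 mod 127 = 3, hash=60+3 mod 127 = 63 <-- target
Option B: s[1]='e'->'c', delta=(3-5)*3^2 mod 127 = 109, hash=60+109 mod 127 = 42
Option C: s[2]='b'->'d', delta=(4-2)*3^1 mod 127 = 6, hash=60+6 mod 127 = 66
Option D: s[2]='b'->'g', delta=(7-2)*3^1 mod 127 = 15, hash=60+15 mod 127 = 75
Option E: s[0]='e'->'h', delta=(8-5)*3^3 mod 127 = 81, hash=60+81 mod 127 = 14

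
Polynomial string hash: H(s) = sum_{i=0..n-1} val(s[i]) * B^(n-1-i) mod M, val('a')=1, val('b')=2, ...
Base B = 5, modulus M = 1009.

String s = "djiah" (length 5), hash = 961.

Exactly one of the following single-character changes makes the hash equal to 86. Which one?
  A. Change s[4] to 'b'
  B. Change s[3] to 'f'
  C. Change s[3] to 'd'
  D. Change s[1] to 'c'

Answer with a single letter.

Answer: D

Derivation:
Option A: s[4]='h'->'b', delta=(2-8)*5^0 mod 1009 = 1003, hash=961+1003 mod 1009 = 955
Option B: s[3]='a'->'f', delta=(6-1)*5^1 mod 1009 = 25, hash=961+25 mod 1009 = 986
Option C: s[3]='a'->'d', delta=(4-1)*5^1 mod 1009 = 15, hash=961+15 mod 1009 = 976
Option D: s[1]='j'->'c', delta=(3-10)*5^3 mod 1009 = 134, hash=961+134 mod 1009 = 86 <-- target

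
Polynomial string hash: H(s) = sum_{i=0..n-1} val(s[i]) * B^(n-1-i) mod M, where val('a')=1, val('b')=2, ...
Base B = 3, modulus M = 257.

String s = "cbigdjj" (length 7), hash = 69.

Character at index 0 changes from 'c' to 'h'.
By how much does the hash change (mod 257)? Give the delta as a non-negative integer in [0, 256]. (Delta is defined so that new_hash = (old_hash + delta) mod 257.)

Delta formula: (val(new) - val(old)) * B^(n-1-k) mod M
  val('h') - val('c') = 8 - 3 = 5
  B^(n-1-k) = 3^6 mod 257 = 215
  Delta = 5 * 215 mod 257 = 47

Answer: 47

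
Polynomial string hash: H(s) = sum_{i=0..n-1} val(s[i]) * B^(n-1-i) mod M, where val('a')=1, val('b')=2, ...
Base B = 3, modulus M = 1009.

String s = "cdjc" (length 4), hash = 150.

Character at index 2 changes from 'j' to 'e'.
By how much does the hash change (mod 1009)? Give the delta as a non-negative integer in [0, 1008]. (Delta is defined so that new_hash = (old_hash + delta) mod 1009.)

Delta formula: (val(new) - val(old)) * B^(n-1-k) mod M
  val('e') - val('j') = 5 - 10 = -5
  B^(n-1-k) = 3^1 mod 1009 = 3
  Delta = -5 * 3 mod 1009 = 994

Answer: 994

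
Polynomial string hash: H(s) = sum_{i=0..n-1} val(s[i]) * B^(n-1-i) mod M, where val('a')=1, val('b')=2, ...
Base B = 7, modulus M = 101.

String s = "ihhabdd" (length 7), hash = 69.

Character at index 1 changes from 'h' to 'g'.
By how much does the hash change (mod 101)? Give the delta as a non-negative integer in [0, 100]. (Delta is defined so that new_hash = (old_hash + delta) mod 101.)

Answer: 60

Derivation:
Delta formula: (val(new) - val(old)) * B^(n-1-k) mod M
  val('g') - val('h') = 7 - 8 = -1
  B^(n-1-k) = 7^5 mod 101 = 41
  Delta = -1 * 41 mod 101 = 60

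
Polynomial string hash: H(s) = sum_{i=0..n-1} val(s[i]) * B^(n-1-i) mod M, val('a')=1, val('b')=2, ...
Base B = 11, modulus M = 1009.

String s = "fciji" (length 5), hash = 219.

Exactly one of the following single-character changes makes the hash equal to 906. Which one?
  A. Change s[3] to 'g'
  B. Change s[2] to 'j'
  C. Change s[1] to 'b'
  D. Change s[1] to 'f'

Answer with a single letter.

Answer: C

Derivation:
Option A: s[3]='j'->'g', delta=(7-10)*11^1 mod 1009 = 976, hash=219+976 mod 1009 = 186
Option B: s[2]='i'->'j', delta=(10-9)*11^2 mod 1009 = 121, hash=219+121 mod 1009 = 340
Option C: s[1]='c'->'b', delta=(2-3)*11^3 mod 1009 = 687, hash=219+687 mod 1009 = 906 <-- target
Option D: s[1]='c'->'f', delta=(6-3)*11^3 mod 1009 = 966, hash=219+966 mod 1009 = 176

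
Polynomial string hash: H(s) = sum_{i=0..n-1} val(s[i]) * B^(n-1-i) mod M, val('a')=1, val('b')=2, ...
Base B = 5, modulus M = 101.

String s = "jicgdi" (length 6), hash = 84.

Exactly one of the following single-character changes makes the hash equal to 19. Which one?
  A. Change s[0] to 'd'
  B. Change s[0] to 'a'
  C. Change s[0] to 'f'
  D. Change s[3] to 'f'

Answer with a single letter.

Option A: s[0]='j'->'d', delta=(4-10)*5^5 mod 101 = 36, hash=84+36 mod 101 = 19 <-- target
Option B: s[0]='j'->'a', delta=(1-10)*5^5 mod 101 = 54, hash=84+54 mod 101 = 37
Option C: s[0]='j'->'f', delta=(6-10)*5^5 mod 101 = 24, hash=84+24 mod 101 = 7
Option D: s[3]='g'->'f', delta=(6-7)*5^2 mod 101 = 76, hash=84+76 mod 101 = 59

Answer: A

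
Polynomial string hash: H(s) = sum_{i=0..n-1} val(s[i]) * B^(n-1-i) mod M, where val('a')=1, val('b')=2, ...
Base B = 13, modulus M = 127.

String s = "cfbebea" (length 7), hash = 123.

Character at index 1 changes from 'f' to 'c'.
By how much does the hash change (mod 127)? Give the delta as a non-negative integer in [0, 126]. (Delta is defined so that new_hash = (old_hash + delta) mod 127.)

Answer: 38

Derivation:
Delta formula: (val(new) - val(old)) * B^(n-1-k) mod M
  val('c') - val('f') = 3 - 6 = -3
  B^(n-1-k) = 13^5 mod 127 = 72
  Delta = -3 * 72 mod 127 = 38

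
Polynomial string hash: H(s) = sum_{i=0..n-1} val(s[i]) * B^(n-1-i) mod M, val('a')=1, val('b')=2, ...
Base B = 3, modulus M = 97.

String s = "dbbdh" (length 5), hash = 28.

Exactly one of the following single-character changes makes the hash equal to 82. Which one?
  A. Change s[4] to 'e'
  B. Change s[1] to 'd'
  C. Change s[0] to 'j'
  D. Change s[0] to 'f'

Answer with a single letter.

Option A: s[4]='h'->'e', delta=(5-8)*3^0 mod 97 = 94, hash=28+94 mod 97 = 25
Option B: s[1]='b'->'d', delta=(4-2)*3^3 mod 97 = 54, hash=28+54 mod 97 = 82 <-- target
Option C: s[0]='d'->'j', delta=(10-4)*3^4 mod 97 = 1, hash=28+1 mod 97 = 29
Option D: s[0]='d'->'f', delta=(6-4)*3^4 mod 97 = 65, hash=28+65 mod 97 = 93

Answer: B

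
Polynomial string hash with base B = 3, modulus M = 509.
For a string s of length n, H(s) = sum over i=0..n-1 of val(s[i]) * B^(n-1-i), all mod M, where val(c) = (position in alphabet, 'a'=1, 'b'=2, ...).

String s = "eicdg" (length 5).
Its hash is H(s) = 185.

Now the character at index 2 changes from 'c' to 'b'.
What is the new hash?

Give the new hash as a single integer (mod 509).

val('c') = 3, val('b') = 2
Position k = 2, exponent = n-1-k = 2
B^2 mod M = 3^2 mod 509 = 9
Delta = (2 - 3) * 9 mod 509 = 500
New hash = (185 + 500) mod 509 = 176

Answer: 176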